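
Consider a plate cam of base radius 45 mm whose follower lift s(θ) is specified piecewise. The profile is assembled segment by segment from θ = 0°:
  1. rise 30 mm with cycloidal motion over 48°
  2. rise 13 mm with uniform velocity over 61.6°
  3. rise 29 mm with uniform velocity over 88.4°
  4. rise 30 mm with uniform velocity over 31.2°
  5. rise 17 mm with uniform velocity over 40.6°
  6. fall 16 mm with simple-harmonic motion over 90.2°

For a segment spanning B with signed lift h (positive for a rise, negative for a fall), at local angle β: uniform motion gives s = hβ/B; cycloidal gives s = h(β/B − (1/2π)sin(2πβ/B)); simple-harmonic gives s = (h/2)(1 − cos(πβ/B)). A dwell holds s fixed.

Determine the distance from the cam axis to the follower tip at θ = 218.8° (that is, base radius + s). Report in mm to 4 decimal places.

seg 1 [0°–48°] cycloidal, h=30: full span → s += 30 → s = 30.0000
seg 2 [48°–109.6°] uniform, h=13: full span → s += 13 → s = 43.0000
seg 3 [109.6°–198°] uniform, h=29: full span → s += 29 → s = 72.0000
seg 4 [198°–229.2°] uniform, h=30: θ=218.8° here. β=20.8, B=31.2. 30·20.8/31.2 = 20.0000 → s = 92.0000
radial distance = base radius + s = 45 + 92.0000 = 137.0000

137.0000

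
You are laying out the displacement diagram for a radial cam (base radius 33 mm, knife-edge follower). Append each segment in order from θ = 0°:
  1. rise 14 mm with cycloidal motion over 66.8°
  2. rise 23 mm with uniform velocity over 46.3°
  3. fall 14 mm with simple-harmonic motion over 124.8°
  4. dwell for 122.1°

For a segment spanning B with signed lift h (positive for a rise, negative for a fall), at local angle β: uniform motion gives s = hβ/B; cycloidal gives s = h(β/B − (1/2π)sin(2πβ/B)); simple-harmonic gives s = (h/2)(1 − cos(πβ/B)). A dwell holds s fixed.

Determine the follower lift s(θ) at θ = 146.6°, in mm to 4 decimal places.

seg 1 [0°–66.8°] cycloidal, h=14: full span → s += 14 → s = 14.0000
seg 2 [66.8°–113.1°] uniform, h=23: full span → s += 23 → s = 37.0000
seg 3 [113.1°–237.9°] simple-harmonic, h=-14: θ=146.6° here. β=33.5, B=124.8. -14/2·(1 − cos(π·0.2684)) = -2.3450 → s = 34.6550

34.6550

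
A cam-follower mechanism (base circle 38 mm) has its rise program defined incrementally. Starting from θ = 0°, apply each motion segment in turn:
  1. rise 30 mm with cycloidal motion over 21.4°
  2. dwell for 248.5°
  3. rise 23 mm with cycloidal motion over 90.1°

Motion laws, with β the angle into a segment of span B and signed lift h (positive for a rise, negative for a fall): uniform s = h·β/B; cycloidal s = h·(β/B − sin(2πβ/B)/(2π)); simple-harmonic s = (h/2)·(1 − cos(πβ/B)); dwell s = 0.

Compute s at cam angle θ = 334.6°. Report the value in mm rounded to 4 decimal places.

seg 1 [0°–21.4°] cycloidal, h=30: full span → s += 30 → s = 30.0000
seg 2 [21.4°–269.9°] dwell: s stays 30.0000
seg 3 [269.9°–360°] cycloidal, h=23: θ=334.6° here. β=64.7, B=90.1. 23·(0.7181 − sin(2π·0.7181)/(2π)) = 20.1033 → s = 50.1033

50.1033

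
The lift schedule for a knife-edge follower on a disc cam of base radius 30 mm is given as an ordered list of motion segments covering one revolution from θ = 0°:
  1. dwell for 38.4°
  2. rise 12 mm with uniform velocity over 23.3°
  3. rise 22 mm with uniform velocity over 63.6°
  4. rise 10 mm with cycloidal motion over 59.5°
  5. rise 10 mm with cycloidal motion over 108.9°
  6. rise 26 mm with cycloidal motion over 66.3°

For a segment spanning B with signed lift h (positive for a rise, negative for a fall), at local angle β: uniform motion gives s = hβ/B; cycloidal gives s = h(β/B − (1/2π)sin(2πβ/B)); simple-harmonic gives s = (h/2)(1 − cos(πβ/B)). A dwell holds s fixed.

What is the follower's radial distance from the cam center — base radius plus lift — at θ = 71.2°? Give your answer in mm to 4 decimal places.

seg 1 [0°–38.4°] dwell: s stays 0.0000
seg 2 [38.4°–61.7°] uniform, h=12: full span → s += 12 → s = 12.0000
seg 3 [61.7°–125.3°] uniform, h=22: θ=71.2° here. β=9.5, B=63.6. 22·9.5/63.6 = 3.2862 → s = 15.2862
radial distance = base radius + s = 30 + 15.2862 = 45.2862

45.2862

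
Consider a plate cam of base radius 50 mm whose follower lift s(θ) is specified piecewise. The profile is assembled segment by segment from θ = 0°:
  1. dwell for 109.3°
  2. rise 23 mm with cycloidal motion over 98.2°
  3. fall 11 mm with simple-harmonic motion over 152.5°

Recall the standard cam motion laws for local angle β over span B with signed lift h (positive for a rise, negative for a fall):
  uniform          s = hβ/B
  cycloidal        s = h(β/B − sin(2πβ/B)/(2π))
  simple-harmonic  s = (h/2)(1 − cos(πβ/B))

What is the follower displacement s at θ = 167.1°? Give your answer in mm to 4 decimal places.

seg 1 [0°–109.3°] dwell: s stays 0.0000
seg 2 [109.3°–207.5°] cycloidal, h=23: θ=167.1° here. β=57.8, B=98.2. 23·(0.5886 − sin(2π·0.5886)/(2π)) = 15.4717 → s = 15.4717

15.4717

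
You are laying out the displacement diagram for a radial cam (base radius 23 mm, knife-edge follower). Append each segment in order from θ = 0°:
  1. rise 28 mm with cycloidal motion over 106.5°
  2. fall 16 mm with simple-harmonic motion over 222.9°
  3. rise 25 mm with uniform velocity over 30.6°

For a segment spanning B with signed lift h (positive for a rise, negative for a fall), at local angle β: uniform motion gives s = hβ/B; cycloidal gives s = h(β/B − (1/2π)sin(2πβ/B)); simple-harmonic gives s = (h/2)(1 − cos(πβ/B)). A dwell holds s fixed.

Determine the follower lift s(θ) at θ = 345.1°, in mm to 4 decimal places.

seg 1 [0°–106.5°] cycloidal, h=28: full span → s += 28 → s = 28.0000
seg 2 [106.5°–329.4°] simple-harmonic, h=-16: full span → s += -16 → s = 12.0000
seg 3 [329.4°–360°] uniform, h=25: θ=345.1° here. β=15.7, B=30.6. 25·15.7/30.6 = 12.8268 → s = 24.8268

24.8268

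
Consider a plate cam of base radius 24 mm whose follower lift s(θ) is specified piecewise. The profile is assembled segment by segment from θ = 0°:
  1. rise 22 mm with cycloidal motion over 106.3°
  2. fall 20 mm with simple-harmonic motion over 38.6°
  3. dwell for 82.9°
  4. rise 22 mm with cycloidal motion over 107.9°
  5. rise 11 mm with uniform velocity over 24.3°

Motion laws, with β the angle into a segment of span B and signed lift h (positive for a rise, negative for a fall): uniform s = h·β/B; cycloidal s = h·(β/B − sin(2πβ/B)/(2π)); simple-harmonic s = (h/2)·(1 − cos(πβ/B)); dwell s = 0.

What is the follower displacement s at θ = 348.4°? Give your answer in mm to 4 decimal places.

seg 1 [0°–106.3°] cycloidal, h=22: full span → s += 22 → s = 22.0000
seg 2 [106.3°–144.9°] simple-harmonic, h=-20: full span → s += -20 → s = 2.0000
seg 3 [144.9°–227.8°] dwell: s stays 2.0000
seg 4 [227.8°–335.7°] cycloidal, h=22: full span → s += 22 → s = 24.0000
seg 5 [335.7°–360°] uniform, h=11: θ=348.4° here. β=12.7, B=24.3. 11·12.7/24.3 = 5.7490 → s = 29.7490

29.7490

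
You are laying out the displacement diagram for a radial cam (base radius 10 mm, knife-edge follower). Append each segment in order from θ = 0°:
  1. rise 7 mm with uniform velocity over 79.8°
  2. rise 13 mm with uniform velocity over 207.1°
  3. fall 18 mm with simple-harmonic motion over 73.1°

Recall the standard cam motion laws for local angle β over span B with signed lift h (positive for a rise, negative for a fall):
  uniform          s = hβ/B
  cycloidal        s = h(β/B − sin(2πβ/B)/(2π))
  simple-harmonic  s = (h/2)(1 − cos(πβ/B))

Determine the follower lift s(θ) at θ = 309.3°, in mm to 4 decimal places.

seg 1 [0°–79.8°] uniform, h=7: full span → s += 7 → s = 7.0000
seg 2 [79.8°–286.9°] uniform, h=13: full span → s += 13 → s = 20.0000
seg 3 [286.9°–360°] simple-harmonic, h=-18: θ=309.3° here. β=22.4, B=73.1. -18/2·(1 − cos(π·0.3064)) = -3.8581 → s = 16.1419

16.1419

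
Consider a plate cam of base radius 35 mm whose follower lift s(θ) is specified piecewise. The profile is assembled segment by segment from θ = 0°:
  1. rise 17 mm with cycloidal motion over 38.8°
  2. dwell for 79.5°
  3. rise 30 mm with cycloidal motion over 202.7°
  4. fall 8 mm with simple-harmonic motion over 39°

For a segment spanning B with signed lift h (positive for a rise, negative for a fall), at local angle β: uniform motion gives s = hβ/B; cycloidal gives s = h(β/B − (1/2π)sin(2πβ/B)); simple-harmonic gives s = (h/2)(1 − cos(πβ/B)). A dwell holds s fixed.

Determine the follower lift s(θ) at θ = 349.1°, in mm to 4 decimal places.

seg 1 [0°–38.8°] cycloidal, h=17: full span → s += 17 → s = 17.0000
seg 2 [38.8°–118.3°] dwell: s stays 17.0000
seg 3 [118.3°–321°] cycloidal, h=30: full span → s += 30 → s = 47.0000
seg 4 [321°–360°] simple-harmonic, h=-8: θ=349.1° here. β=28.1, B=39. -8/2·(1 − cos(π·0.7205)) = -6.5547 → s = 40.4453

40.4453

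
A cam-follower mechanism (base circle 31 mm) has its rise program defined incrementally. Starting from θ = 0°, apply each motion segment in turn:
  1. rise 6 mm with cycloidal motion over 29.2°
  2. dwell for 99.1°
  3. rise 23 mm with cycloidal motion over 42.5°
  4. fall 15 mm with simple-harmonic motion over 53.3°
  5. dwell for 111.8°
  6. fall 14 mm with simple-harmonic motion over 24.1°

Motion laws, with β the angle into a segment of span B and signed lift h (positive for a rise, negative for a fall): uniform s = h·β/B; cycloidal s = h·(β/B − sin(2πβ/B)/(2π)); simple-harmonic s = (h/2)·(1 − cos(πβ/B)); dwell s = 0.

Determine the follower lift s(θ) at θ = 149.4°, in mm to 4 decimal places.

seg 1 [0°–29.2°] cycloidal, h=6: full span → s += 6 → s = 6.0000
seg 2 [29.2°–128.3°] dwell: s stays 6.0000
seg 3 [128.3°–170.8°] cycloidal, h=23: θ=149.4° here. β=21.1, B=42.5. 23·(0.4965 − sin(2π·0.4965)/(2π)) = 11.3377 → s = 17.3377

17.3377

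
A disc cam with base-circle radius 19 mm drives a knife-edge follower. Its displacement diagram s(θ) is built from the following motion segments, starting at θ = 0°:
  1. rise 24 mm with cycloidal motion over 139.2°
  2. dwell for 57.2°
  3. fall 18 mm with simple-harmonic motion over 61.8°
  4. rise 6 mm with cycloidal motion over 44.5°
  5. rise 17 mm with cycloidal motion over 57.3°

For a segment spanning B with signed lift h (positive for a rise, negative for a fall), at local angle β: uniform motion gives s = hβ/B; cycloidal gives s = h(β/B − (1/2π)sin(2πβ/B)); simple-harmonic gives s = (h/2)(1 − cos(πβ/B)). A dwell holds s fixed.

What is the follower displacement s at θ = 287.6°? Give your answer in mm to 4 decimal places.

seg 1 [0°–139.2°] cycloidal, h=24: full span → s += 24 → s = 24.0000
seg 2 [139.2°–196.4°] dwell: s stays 24.0000
seg 3 [196.4°–258.2°] simple-harmonic, h=-18: full span → s += -18 → s = 6.0000
seg 4 [258.2°–302.7°] cycloidal, h=6: θ=287.6° here. β=29.4, B=44.5. 6·(0.6607 − sin(2π·0.6607)/(2π)) = 4.7725 → s = 10.7725

10.7725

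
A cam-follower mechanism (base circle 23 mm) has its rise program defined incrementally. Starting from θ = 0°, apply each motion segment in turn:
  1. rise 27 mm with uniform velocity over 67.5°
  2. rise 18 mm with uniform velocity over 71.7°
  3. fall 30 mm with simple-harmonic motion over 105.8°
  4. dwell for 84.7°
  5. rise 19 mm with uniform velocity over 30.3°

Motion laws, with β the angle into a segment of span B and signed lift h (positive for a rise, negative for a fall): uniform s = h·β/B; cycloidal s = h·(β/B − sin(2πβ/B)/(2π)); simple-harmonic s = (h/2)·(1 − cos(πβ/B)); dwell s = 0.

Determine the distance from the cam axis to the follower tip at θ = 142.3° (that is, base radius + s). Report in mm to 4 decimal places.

seg 1 [0°–67.5°] uniform, h=27: full span → s += 27 → s = 27.0000
seg 2 [67.5°–139.2°] uniform, h=18: full span → s += 18 → s = 45.0000
seg 3 [139.2°–245°] simple-harmonic, h=-30: θ=142.3° here. β=3.1, B=105.8. -30/2·(1 − cos(π·0.0293)) = -0.0635 → s = 44.9365
radial distance = base radius + s = 23 + 44.9365 = 67.9365

67.9365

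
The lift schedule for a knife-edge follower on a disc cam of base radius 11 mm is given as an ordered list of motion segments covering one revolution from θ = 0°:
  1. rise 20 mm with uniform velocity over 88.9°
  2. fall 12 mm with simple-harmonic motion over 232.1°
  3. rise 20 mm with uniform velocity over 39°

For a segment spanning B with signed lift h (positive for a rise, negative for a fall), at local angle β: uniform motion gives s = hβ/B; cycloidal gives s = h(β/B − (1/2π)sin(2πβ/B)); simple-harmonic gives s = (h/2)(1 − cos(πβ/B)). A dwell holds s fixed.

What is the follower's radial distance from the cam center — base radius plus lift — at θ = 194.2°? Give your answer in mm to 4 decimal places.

seg 1 [0°–88.9°] uniform, h=20: full span → s += 20 → s = 20.0000
seg 2 [88.9°–321°] simple-harmonic, h=-12: θ=194.2° here. β=105.3, B=232.1. -12/2·(1 − cos(π·0.4537)) = -5.1300 → s = 14.8700
radial distance = base radius + s = 11 + 14.8700 = 25.8700

25.8700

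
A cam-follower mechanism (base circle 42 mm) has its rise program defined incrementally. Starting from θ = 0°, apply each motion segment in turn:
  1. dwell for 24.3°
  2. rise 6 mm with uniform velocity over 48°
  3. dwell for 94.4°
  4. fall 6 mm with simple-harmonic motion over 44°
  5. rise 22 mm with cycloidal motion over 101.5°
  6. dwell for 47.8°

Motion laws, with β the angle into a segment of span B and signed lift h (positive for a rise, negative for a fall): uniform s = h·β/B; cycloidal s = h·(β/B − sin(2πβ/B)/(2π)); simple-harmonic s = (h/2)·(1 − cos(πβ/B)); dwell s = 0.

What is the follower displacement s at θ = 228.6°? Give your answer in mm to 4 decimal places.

seg 1 [0°–24.3°] dwell: s stays 0.0000
seg 2 [24.3°–72.3°] uniform, h=6: full span → s += 6 → s = 6.0000
seg 3 [72.3°–166.7°] dwell: s stays 6.0000
seg 4 [166.7°–210.7°] simple-harmonic, h=-6: full span → s += -6 → s = 0.0000
seg 5 [210.7°–312.2°] cycloidal, h=22: θ=228.6° here. β=17.9, B=101.5. 22·(0.1764 − sin(2π·0.1764)/(2π)) = 0.7466 → s = 0.7466

0.7466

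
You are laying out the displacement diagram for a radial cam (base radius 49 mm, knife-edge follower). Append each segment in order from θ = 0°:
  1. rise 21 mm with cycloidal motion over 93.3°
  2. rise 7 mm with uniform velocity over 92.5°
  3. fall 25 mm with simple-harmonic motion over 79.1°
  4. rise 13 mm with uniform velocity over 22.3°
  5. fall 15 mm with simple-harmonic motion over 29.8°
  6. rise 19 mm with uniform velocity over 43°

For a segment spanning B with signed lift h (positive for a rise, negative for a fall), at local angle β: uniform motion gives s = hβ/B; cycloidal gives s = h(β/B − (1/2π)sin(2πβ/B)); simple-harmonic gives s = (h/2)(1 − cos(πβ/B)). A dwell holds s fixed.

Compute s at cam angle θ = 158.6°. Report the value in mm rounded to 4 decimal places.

seg 1 [0°–93.3°] cycloidal, h=21: full span → s += 21 → s = 21.0000
seg 2 [93.3°–185.8°] uniform, h=7: θ=158.6° here. β=65.3, B=92.5. 7·65.3/92.5 = 4.9416 → s = 25.9416

25.9416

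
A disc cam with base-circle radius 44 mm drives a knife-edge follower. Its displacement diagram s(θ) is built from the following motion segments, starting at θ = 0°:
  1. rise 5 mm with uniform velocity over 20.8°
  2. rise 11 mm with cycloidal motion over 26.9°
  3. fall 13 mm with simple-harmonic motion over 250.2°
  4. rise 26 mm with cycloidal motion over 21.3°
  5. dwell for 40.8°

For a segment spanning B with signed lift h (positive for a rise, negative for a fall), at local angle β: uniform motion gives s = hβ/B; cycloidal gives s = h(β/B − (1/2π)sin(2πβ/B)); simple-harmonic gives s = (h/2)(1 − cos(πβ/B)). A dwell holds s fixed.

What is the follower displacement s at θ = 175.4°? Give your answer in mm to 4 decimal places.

seg 1 [0°–20.8°] uniform, h=5: full span → s += 5 → s = 5.0000
seg 2 [20.8°–47.7°] cycloidal, h=11: full span → s += 11 → s = 16.0000
seg 3 [47.7°–297.9°] simple-harmonic, h=-13: θ=175.4° here. β=127.7, B=250.2. -13/2·(1 − cos(π·0.5104)) = -6.7122 → s = 9.2878

9.2878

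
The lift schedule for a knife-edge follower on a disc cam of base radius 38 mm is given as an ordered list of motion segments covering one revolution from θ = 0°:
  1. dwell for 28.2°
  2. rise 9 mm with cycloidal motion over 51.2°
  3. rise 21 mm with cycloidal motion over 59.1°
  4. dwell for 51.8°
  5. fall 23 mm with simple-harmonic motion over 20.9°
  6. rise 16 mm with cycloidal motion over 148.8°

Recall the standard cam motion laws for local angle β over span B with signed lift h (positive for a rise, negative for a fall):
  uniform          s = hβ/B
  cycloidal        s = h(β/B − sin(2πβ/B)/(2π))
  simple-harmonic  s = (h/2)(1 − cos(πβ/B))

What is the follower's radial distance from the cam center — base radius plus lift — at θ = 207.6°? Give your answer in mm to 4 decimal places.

seg 1 [0°–28.2°] dwell: s stays 0.0000
seg 2 [28.2°–79.4°] cycloidal, h=9: full span → s += 9 → s = 9.0000
seg 3 [79.4°–138.5°] cycloidal, h=21: full span → s += 21 → s = 30.0000
seg 4 [138.5°–190.3°] dwell: s stays 30.0000
seg 5 [190.3°–211.2°] simple-harmonic, h=-23: θ=207.6° here. β=17.3, B=20.9. -23/2·(1 − cos(π·0.8278)) = -21.3569 → s = 8.6431
radial distance = base radius + s = 38 + 8.6431 = 46.6431

46.6431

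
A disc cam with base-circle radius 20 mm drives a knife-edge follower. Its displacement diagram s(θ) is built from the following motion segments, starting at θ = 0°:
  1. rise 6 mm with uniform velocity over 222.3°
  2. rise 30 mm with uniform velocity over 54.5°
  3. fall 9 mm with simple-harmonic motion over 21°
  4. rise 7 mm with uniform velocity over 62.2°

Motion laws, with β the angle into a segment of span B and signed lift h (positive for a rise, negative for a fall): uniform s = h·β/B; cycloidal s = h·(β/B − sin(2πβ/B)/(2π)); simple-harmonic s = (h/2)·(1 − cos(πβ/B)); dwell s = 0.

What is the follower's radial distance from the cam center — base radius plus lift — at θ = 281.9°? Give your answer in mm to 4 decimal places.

seg 1 [0°–222.3°] uniform, h=6: full span → s += 6 → s = 6.0000
seg 2 [222.3°–276.8°] uniform, h=30: full span → s += 30 → s = 36.0000
seg 3 [276.8°–297.8°] simple-harmonic, h=-9: θ=281.9° here. β=5.1, B=21. -9/2·(1 − cos(π·0.2429)) = -1.2474 → s = 34.7526
radial distance = base radius + s = 20 + 34.7526 = 54.7526

54.7526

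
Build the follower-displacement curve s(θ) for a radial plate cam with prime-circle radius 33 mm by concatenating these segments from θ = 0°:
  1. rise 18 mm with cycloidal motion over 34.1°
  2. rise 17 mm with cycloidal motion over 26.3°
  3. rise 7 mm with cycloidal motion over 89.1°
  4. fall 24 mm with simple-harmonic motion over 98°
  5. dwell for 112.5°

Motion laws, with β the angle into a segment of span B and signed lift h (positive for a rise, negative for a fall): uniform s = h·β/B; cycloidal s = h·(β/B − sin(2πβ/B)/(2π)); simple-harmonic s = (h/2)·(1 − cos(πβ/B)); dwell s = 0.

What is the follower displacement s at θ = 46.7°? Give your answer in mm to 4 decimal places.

seg 1 [0°–34.1°] cycloidal, h=18: full span → s += 18 → s = 18.0000
seg 2 [34.1°–60.4°] cycloidal, h=17: θ=46.7° here. β=12.6, B=26.3. 17·(0.4791 − sin(2π·0.4791)/(2π)) = 7.7900 → s = 25.7900

25.7900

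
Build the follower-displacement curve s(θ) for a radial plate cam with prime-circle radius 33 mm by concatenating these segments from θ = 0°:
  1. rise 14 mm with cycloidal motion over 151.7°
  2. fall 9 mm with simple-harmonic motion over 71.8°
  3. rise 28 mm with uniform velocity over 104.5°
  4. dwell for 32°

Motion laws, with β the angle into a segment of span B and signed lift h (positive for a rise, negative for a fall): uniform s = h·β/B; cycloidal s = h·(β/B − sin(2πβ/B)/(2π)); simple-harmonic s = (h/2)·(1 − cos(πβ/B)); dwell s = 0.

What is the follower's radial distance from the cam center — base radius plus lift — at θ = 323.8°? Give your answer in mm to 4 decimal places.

seg 1 [0°–151.7°] cycloidal, h=14: full span → s += 14 → s = 14.0000
seg 2 [151.7°–223.5°] simple-harmonic, h=-9: full span → s += -9 → s = 5.0000
seg 3 [223.5°–328°] uniform, h=28: θ=323.8° here. β=100.3, B=104.5. 28·100.3/104.5 = 26.8746 → s = 31.8746
radial distance = base radius + s = 33 + 31.8746 = 64.8746

64.8746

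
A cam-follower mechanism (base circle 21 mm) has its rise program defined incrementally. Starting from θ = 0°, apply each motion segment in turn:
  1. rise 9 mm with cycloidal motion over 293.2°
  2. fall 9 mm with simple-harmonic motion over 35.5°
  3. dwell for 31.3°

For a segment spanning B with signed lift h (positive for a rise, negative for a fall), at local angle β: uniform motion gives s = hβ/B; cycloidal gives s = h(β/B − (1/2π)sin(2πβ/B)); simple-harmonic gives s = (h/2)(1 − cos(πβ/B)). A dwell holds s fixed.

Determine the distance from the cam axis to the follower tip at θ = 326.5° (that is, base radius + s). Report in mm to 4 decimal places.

seg 1 [0°–293.2°] cycloidal, h=9: full span → s += 9 → s = 9.0000
seg 2 [293.2°–328.7°] simple-harmonic, h=-9: θ=326.5° here. β=33.3, B=35.5. -9/2·(1 − cos(π·0.9380)) = -8.9150 → s = 0.0850
radial distance = base radius + s = 21 + 0.0850 = 21.0850

21.0850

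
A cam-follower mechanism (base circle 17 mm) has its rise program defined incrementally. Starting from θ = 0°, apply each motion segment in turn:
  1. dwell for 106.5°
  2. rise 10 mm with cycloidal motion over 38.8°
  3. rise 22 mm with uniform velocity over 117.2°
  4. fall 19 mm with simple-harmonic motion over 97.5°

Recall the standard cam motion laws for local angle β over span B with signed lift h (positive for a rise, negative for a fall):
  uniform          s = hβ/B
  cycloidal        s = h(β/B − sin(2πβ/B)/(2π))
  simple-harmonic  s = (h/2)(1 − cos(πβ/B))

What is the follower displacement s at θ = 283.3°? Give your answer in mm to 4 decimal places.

seg 1 [0°–106.5°] dwell: s stays 0.0000
seg 2 [106.5°–145.3°] cycloidal, h=10: full span → s += 10 → s = 10.0000
seg 3 [145.3°–262.5°] uniform, h=22: full span → s += 22 → s = 32.0000
seg 4 [262.5°–360°] simple-harmonic, h=-19: θ=283.3° here. β=20.8, B=97.5. -19/2·(1 − cos(π·0.2133)) = -2.0549 → s = 29.9451

29.9451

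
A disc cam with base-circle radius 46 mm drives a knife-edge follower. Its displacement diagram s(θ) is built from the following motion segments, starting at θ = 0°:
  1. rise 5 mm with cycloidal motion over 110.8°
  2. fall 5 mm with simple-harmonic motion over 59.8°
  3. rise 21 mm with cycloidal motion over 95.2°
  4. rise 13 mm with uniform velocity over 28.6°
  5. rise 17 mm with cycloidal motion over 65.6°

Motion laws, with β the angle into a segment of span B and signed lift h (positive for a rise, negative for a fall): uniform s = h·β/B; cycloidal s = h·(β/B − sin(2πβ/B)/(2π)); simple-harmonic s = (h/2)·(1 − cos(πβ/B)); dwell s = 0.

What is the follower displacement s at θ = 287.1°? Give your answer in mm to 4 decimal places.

seg 1 [0°–110.8°] cycloidal, h=5: full span → s += 5 → s = 5.0000
seg 2 [110.8°–170.6°] simple-harmonic, h=-5: full span → s += -5 → s = 0.0000
seg 3 [170.6°–265.8°] cycloidal, h=21: full span → s += 21 → s = 21.0000
seg 4 [265.8°–294.4°] uniform, h=13: θ=287.1° here. β=21.3, B=28.6. 13·21.3/28.6 = 9.6818 → s = 30.6818

30.6818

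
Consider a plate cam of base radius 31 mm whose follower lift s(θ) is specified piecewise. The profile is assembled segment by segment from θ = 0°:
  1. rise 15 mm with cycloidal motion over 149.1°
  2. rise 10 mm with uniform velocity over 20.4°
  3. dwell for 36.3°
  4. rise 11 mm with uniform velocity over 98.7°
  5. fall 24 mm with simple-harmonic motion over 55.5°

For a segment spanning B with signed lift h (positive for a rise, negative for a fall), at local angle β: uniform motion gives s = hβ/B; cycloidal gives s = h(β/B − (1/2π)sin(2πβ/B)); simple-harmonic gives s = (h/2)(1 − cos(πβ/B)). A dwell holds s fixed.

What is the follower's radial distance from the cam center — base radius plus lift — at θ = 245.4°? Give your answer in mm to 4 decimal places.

seg 1 [0°–149.1°] cycloidal, h=15: full span → s += 15 → s = 15.0000
seg 2 [149.1°–169.5°] uniform, h=10: full span → s += 10 → s = 25.0000
seg 3 [169.5°–205.8°] dwell: s stays 25.0000
seg 4 [205.8°–304.5°] uniform, h=11: θ=245.4° here. β=39.6, B=98.7. 11·39.6/98.7 = 4.4134 → s = 29.4134
radial distance = base radius + s = 31 + 29.4134 = 60.4134

60.4134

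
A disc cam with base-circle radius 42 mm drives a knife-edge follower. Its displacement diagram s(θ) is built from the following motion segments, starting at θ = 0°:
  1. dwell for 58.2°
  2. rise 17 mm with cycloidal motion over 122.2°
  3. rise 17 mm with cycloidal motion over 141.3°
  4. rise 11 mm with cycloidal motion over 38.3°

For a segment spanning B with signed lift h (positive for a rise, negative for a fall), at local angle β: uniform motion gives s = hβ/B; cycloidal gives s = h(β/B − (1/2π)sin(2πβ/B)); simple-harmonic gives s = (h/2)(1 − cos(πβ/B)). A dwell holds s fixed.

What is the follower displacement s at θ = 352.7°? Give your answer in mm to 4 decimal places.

seg 1 [0°–58.2°] dwell: s stays 0.0000
seg 2 [58.2°–180.4°] cycloidal, h=17: full span → s += 17 → s = 17.0000
seg 3 [180.4°–321.7°] cycloidal, h=17: full span → s += 17 → s = 34.0000
seg 4 [321.7°–360°] cycloidal, h=11: θ=352.7° here. β=31, B=38.3. 11·(0.8094 − sin(2π·0.8094)/(2π)) = 10.5336 → s = 44.5336

44.5336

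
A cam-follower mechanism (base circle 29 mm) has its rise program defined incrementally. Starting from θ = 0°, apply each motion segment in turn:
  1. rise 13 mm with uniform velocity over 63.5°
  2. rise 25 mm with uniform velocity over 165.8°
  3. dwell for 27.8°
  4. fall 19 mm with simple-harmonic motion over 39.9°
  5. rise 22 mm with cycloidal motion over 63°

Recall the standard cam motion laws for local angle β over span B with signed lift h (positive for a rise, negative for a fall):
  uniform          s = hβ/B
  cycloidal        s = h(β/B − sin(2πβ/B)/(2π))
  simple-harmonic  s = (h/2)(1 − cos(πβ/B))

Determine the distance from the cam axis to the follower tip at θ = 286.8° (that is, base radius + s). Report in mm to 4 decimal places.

seg 1 [0°–63.5°] uniform, h=13: full span → s += 13 → s = 13.0000
seg 2 [63.5°–229.3°] uniform, h=25: full span → s += 25 → s = 38.0000
seg 3 [229.3°–257.1°] dwell: s stays 38.0000
seg 4 [257.1°–297°] simple-harmonic, h=-19: θ=286.8° here. β=29.7, B=39.9. -19/2·(1 − cos(π·0.7444)) = -16.0975 → s = 21.9025
radial distance = base radius + s = 29 + 21.9025 = 50.9025

50.9025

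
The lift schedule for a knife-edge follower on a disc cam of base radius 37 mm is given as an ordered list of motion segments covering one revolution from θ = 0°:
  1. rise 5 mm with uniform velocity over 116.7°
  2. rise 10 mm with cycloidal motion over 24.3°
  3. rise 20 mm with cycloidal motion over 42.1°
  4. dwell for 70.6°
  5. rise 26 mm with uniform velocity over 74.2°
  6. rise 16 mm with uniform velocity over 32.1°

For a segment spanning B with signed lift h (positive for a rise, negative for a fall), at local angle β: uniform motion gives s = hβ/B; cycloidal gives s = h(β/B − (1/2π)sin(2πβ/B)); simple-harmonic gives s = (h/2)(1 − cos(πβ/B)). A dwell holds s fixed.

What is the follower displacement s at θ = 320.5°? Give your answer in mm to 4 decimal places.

seg 1 [0°–116.7°] uniform, h=5: full span → s += 5 → s = 5.0000
seg 2 [116.7°–141°] cycloidal, h=10: full span → s += 10 → s = 15.0000
seg 3 [141°–183.1°] cycloidal, h=20: full span → s += 20 → s = 35.0000
seg 4 [183.1°–253.7°] dwell: s stays 35.0000
seg 5 [253.7°–327.9°] uniform, h=26: θ=320.5° here. β=66.8, B=74.2. 26·66.8/74.2 = 23.4070 → s = 58.4070

58.4070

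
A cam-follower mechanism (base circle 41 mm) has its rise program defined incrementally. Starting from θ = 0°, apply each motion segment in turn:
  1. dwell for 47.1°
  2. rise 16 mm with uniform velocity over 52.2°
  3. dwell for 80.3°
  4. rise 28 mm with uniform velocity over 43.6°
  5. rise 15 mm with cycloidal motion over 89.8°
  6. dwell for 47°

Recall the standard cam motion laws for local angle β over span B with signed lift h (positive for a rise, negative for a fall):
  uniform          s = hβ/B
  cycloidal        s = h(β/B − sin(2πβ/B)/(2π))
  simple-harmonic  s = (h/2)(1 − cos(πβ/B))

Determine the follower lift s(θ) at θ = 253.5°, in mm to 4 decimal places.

seg 1 [0°–47.1°] dwell: s stays 0.0000
seg 2 [47.1°–99.3°] uniform, h=16: full span → s += 16 → s = 16.0000
seg 3 [99.3°–179.6°] dwell: s stays 16.0000
seg 4 [179.6°–223.2°] uniform, h=28: full span → s += 28 → s = 44.0000
seg 5 [223.2°–313°] cycloidal, h=15: θ=253.5° here. β=30.3, B=89.8. 15·(0.3374 − sin(2π·0.3374)/(2π)) = 3.0251 → s = 47.0251

47.0251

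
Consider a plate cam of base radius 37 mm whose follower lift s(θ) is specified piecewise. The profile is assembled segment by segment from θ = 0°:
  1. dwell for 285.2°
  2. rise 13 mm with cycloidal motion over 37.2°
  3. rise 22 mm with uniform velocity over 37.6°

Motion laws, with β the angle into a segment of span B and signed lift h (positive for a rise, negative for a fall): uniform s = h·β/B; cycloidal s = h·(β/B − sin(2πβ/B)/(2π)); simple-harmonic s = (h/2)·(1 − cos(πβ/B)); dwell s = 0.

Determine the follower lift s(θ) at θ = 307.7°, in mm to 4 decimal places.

seg 1 [0°–285.2°] dwell: s stays 0.0000
seg 2 [285.2°–322.4°] cycloidal, h=13: θ=307.7° here. β=22.5, B=37.2. 13·(0.6048 − sin(2π·0.6048)/(2π)) = 9.1294 → s = 9.1294

9.1294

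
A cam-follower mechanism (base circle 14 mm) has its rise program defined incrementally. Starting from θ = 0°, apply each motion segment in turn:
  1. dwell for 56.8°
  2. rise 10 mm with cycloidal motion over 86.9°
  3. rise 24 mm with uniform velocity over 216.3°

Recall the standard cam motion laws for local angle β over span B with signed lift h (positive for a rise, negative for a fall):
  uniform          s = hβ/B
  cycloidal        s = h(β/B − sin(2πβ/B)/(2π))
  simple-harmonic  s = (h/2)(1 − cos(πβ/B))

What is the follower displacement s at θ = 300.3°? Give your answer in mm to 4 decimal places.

seg 1 [0°–56.8°] dwell: s stays 0.0000
seg 2 [56.8°–143.7°] cycloidal, h=10: full span → s += 10 → s = 10.0000
seg 3 [143.7°–360°] uniform, h=24: θ=300.3° here. β=156.6, B=216.3. 24·156.6/216.3 = 17.3759 → s = 27.3759

27.3759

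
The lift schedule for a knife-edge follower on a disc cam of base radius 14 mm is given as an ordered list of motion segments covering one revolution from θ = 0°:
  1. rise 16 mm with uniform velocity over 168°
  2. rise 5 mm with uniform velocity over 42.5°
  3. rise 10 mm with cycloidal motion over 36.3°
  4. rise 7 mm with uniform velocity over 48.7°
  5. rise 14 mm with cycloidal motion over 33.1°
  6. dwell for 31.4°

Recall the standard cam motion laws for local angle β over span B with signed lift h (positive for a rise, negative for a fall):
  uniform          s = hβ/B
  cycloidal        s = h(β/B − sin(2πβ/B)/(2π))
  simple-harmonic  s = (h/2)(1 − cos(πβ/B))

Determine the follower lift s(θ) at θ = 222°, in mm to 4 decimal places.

seg 1 [0°–168°] uniform, h=16: full span → s += 16 → s = 16.0000
seg 2 [168°–210.5°] uniform, h=5: full span → s += 5 → s = 21.0000
seg 3 [210.5°–246.8°] cycloidal, h=10: θ=222° here. β=11.5, B=36.3. 10·(0.3168 − sin(2π·0.3168)/(2π)) = 1.7147 → s = 22.7147

22.7147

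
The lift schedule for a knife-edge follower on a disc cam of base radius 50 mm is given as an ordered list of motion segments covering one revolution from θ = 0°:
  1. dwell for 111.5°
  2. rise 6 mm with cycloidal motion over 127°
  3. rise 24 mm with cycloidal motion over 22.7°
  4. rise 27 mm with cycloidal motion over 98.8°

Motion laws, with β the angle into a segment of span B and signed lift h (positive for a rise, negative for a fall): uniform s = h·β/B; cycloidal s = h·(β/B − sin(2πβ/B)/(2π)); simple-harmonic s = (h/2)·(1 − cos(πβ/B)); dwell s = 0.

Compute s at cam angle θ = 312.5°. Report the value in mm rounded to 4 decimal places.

seg 1 [0°–111.5°] dwell: s stays 0.0000
seg 2 [111.5°–238.5°] cycloidal, h=6: full span → s += 6 → s = 6.0000
seg 3 [238.5°–261.2°] cycloidal, h=24: full span → s += 24 → s = 30.0000
seg 4 [261.2°–360°] cycloidal, h=27: θ=312.5° here. β=51.3, B=98.8. 27·(0.5192 − sin(2π·0.5192)/(2π)) = 14.5372 → s = 44.5372

44.5372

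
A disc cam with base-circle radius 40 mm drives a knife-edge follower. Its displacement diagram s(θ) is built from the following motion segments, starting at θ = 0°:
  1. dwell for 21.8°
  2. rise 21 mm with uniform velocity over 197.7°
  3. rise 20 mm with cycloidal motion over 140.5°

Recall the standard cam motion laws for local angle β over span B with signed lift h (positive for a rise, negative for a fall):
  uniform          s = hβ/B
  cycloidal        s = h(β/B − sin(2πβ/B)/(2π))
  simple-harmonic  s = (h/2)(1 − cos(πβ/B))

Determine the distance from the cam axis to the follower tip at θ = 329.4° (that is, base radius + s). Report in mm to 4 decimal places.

seg 1 [0°–21.8°] dwell: s stays 0.0000
seg 2 [21.8°–219.5°] uniform, h=21: full span → s += 21 → s = 21.0000
seg 3 [219.5°–360°] cycloidal, h=20: θ=329.4° here. β=109.9, B=140.5. 20·(0.7822 − sin(2π·0.7822)/(2π)) = 18.7623 → s = 39.7623
radial distance = base radius + s = 40 + 39.7623 = 79.7623

79.7623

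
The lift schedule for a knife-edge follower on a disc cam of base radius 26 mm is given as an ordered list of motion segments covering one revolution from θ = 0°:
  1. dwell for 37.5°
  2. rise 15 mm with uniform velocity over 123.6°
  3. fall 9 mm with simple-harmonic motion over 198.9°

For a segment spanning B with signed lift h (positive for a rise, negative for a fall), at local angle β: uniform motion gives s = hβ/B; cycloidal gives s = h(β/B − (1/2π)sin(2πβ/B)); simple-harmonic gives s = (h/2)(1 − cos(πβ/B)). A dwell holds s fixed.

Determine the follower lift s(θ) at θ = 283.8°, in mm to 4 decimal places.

seg 1 [0°–37.5°] dwell: s stays 0.0000
seg 2 [37.5°–161.1°] uniform, h=15: full span → s += 15 → s = 15.0000
seg 3 [161.1°–360°] simple-harmonic, h=-9: θ=283.8° here. β=122.7, B=198.9. -9/2·(1 − cos(π·0.6169)) = -6.1156 → s = 8.8844

8.8844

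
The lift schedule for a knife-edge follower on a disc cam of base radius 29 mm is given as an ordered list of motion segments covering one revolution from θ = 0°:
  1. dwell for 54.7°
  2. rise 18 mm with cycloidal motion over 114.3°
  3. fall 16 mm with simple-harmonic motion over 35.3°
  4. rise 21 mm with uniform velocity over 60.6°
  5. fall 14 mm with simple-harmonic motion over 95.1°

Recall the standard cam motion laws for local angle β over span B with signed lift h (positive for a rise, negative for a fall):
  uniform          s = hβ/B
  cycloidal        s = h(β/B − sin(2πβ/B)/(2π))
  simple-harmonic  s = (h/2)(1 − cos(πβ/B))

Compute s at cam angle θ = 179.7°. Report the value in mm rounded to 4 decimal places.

seg 1 [0°–54.7°] dwell: s stays 0.0000
seg 2 [54.7°–169°] cycloidal, h=18: full span → s += 18 → s = 18.0000
seg 3 [169°–204.3°] simple-harmonic, h=-16: θ=179.7° here. β=10.7, B=35.3. -16/2·(1 − cos(π·0.3031)) = -3.3613 → s = 14.6387

14.6387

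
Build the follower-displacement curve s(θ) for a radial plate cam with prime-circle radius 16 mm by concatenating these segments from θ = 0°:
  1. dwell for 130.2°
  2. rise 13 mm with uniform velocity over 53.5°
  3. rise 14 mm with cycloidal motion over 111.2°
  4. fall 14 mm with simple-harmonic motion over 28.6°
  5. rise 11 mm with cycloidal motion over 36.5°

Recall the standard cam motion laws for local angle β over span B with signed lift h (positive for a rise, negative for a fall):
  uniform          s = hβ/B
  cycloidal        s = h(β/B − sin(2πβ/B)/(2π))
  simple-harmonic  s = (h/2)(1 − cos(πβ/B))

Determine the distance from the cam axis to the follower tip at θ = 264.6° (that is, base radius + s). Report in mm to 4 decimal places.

seg 1 [0°–130.2°] dwell: s stays 0.0000
seg 2 [130.2°–183.7°] uniform, h=13: full span → s += 13 → s = 13.0000
seg 3 [183.7°–294.9°] cycloidal, h=14: θ=264.6° here. β=80.9, B=111.2. 14·(0.7275 − sin(2π·0.7275)/(2π)) = 12.3912 → s = 25.3912
radial distance = base radius + s = 16 + 25.3912 = 41.3912

41.3912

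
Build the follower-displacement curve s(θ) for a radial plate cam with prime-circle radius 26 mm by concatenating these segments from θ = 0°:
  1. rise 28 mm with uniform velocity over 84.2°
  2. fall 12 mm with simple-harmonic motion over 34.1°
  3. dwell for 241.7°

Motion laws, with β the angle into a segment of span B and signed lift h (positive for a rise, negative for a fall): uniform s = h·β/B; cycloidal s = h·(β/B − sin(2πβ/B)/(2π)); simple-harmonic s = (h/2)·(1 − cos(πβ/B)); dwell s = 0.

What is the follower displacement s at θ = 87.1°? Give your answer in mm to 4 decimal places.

seg 1 [0°–84.2°] uniform, h=28: full span → s += 28 → s = 28.0000
seg 2 [84.2°–118.3°] simple-harmonic, h=-12: θ=87.1° here. β=2.9, B=34.1. -12/2·(1 − cos(π·0.0850)) = -0.2129 → s = 27.7871

27.7871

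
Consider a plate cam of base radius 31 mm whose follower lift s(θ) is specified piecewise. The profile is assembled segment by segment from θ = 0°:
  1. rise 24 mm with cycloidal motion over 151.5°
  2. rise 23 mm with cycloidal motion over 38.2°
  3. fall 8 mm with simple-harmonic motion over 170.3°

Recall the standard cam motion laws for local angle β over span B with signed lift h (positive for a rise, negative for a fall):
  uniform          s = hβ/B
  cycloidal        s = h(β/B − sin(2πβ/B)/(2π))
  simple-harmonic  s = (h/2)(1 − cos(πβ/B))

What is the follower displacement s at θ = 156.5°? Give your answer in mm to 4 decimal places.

seg 1 [0°–151.5°] cycloidal, h=24: full span → s += 24 → s = 24.0000
seg 2 [151.5°–189.7°] cycloidal, h=23: θ=156.5° here. β=5, B=38.2. 23·(0.1309 − sin(2π·0.1309)/(2π)) = 0.3281 → s = 24.3281

24.3281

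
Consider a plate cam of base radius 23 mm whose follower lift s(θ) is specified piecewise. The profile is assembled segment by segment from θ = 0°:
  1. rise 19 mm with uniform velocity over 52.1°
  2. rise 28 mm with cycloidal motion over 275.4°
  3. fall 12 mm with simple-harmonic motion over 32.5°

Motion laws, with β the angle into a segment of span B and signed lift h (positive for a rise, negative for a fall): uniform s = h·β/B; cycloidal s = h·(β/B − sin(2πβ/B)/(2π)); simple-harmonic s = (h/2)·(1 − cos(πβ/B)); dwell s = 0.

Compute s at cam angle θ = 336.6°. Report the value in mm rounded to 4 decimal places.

seg 1 [0°–52.1°] uniform, h=19: full span → s += 19 → s = 19.0000
seg 2 [52.1°–327.5°] cycloidal, h=28: full span → s += 28 → s = 47.0000
seg 3 [327.5°–360°] simple-harmonic, h=-12: θ=336.6° here. β=9.1, B=32.5. -12/2·(1 − cos(π·0.2800)) = -2.1755 → s = 44.8245

44.8245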